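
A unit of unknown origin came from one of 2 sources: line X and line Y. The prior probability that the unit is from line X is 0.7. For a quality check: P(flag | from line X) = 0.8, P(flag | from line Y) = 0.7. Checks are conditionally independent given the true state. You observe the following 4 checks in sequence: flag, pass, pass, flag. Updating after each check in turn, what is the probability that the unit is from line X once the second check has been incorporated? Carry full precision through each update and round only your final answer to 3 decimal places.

0.640

Each posterior becomes the prior for the next update.
After 'flag': P(line X) = 0.8·0.7000 / (0.8·0.7000 + 0.7·0.3000) ≈ 0.7273
After 'pass': P(line X) = 0.2·0.7273 / (0.2·0.7273 + 0.3·0.2727) ≈ 0.6400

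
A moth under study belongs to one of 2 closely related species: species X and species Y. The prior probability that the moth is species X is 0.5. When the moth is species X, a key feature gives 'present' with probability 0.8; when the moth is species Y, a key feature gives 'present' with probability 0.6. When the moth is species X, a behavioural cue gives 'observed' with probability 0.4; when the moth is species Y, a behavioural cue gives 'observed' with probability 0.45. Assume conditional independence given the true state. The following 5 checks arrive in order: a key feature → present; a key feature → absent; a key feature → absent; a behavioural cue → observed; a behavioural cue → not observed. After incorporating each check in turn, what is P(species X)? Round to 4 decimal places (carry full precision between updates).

After a key feature='present': P(species X) = 0.8·0.5000 / (0.8·0.5000 + 0.6·0.5000) ≈ 0.5714
After a key feature='absent': P(species X) = 0.2·0.5714 / (0.2·0.5714 + 0.4·0.4286) ≈ 0.4000
After a key feature='absent': P(species X) = 0.2·0.4000 / (0.2·0.4000 + 0.4·0.6000) ≈ 0.2500
After a behavioural cue='observed': P(species X) = 0.4·0.2500 / (0.4·0.2500 + 0.45·0.7500) ≈ 0.2286
After a behavioural cue='not observed': P(species X) = 0.6·0.2286 / (0.6·0.2286 + 0.55·0.7714) ≈ 0.2443

0.2443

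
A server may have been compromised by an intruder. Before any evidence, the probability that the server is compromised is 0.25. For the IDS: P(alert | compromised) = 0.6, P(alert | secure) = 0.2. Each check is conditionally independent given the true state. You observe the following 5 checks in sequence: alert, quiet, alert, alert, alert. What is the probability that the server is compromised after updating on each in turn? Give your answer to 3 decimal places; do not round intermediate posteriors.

After 'alert': P(compromised) = 0.6·0.2500 / (0.6·0.2500 + 0.2·0.7500) ≈ 0.5000
After 'quiet': P(compromised) = 0.4·0.5000 / (0.4·0.5000 + 0.8·0.5000) ≈ 0.3333
After 'alert': P(compromised) = 0.6·0.3333 / (0.6·0.3333 + 0.2·0.6667) ≈ 0.6000
After 'alert': P(compromised) = 0.6·0.6000 / (0.6·0.6000 + 0.2·0.4000) ≈ 0.8182
After 'alert': P(compromised) = 0.6·0.8182 / (0.6·0.8182 + 0.2·0.1818) ≈ 0.9310

0.931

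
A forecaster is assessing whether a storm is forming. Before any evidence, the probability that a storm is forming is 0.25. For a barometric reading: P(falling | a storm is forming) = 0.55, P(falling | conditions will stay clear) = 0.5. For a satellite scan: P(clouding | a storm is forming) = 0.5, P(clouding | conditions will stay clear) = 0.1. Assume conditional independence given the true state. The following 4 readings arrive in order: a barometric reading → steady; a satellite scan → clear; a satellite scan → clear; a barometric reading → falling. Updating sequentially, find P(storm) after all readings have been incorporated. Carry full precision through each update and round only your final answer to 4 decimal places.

Apply Bayes' rule sequentially, carrying P(storm) forward.
After a barometric reading='steady': P(storm) = 0.45·0.2500 / (0.45·0.2500 + 0.5·0.7500) ≈ 0.2308
After a satellite scan='clear': P(storm) = 0.5·0.2308 / (0.5·0.2308 + 0.9·0.7692) ≈ 0.1429
After a satellite scan='clear': P(storm) = 0.5·0.1429 / (0.5·0.1429 + 0.9·0.8571) ≈ 0.0847
After a barometric reading='falling': P(storm) = 0.55·0.0847 / (0.55·0.0847 + 0.5·0.9153) ≈ 0.0924

0.0924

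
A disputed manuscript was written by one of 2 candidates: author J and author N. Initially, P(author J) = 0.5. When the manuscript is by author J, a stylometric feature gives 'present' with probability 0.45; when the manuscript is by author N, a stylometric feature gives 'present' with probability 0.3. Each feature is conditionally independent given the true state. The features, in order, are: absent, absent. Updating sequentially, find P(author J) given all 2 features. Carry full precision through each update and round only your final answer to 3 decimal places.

0.382

After 'absent': P(author J) = 0.55·0.5000 / (0.55·0.5000 + 0.7·0.5000) ≈ 0.4400
After 'absent': P(author J) = 0.55·0.4400 / (0.55·0.4400 + 0.7·0.5600) ≈ 0.3817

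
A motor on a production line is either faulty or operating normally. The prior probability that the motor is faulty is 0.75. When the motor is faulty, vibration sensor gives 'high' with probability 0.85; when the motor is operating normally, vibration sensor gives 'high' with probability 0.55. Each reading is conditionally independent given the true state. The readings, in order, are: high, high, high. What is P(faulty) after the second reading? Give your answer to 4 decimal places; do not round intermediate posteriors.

0.8775

Apply Bayes' rule sequentially, carrying P(faulty) forward.
After 'high': P(faulty) = 0.85·0.7500 / (0.85·0.7500 + 0.55·0.2500) ≈ 0.8226
After 'high': P(faulty) = 0.85·0.8226 / (0.85·0.8226 + 0.55·0.1774) ≈ 0.8775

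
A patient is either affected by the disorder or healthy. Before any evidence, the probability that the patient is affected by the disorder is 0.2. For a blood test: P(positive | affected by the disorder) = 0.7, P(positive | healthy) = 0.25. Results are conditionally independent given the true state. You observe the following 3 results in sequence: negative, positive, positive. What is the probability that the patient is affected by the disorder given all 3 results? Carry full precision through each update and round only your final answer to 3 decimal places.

After 'negative': P(affected) = 0.3·0.2000 / (0.3·0.2000 + 0.75·0.8000) ≈ 0.0909
After 'positive': P(affected) = 0.7·0.0909 / (0.7·0.0909 + 0.25·0.9091) ≈ 0.2188
After 'positive': P(affected) = 0.7·0.2188 / (0.7·0.2188 + 0.25·0.7812) ≈ 0.4395

0.439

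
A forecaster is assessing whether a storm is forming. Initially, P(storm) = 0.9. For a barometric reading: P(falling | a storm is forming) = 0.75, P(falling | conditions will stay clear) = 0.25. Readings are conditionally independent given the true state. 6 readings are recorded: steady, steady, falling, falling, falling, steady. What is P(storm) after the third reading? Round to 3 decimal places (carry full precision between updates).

0.750

Apply Bayes' rule sequentially, carrying P(storm) forward.
After 'steady': P(storm) = 0.25·0.9000 / (0.25·0.9000 + 0.75·0.1000) ≈ 0.7500
After 'steady': P(storm) = 0.25·0.7500 / (0.25·0.7500 + 0.75·0.2500) ≈ 0.5000
After 'falling': P(storm) = 0.75·0.5000 / (0.75·0.5000 + 0.25·0.5000) ≈ 0.7500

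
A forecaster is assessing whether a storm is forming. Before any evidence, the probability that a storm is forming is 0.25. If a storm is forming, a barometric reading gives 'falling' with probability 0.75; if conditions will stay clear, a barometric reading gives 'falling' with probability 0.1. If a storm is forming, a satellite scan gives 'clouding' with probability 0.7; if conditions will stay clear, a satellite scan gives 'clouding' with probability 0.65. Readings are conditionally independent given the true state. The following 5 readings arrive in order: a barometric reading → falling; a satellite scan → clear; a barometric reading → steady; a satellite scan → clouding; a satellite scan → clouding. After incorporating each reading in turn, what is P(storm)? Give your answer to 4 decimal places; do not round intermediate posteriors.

0.4084

After a barometric reading='falling': P(storm) = 0.75·0.2500 / (0.75·0.2500 + 0.1·0.7500) ≈ 0.7143
After a satellite scan='clear': P(storm) = 0.3·0.7143 / (0.3·0.7143 + 0.35·0.2857) ≈ 0.6818
After a barometric reading='steady': P(storm) = 0.25·0.6818 / (0.25·0.6818 + 0.9·0.3182) ≈ 0.3731
After a satellite scan='clouding': P(storm) = 0.7·0.3731 / (0.7·0.3731 + 0.65·0.6269) ≈ 0.3906
After a satellite scan='clouding': P(storm) = 0.7·0.3906 / (0.7·0.3906 + 0.65·0.6094) ≈ 0.4084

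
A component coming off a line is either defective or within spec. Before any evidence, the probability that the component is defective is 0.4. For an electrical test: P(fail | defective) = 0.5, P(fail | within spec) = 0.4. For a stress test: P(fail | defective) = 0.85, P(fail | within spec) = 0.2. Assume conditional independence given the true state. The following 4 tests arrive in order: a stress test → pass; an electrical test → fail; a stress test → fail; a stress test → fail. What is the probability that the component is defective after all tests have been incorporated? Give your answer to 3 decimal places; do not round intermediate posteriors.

Each posterior becomes the prior for the next update.
After a stress test='pass': P(defective) = 0.15·0.4000 / (0.15·0.4000 + 0.8·0.6000) ≈ 0.1111
After an electrical test='fail': P(defective) = 0.5·0.1111 / (0.5·0.1111 + 0.4·0.8889) ≈ 0.1351
After a stress test='fail': P(defective) = 0.85·0.1351 / (0.85·0.1351 + 0.2·0.8649) ≈ 0.3991
After a stress test='fail': P(defective) = 0.85·0.3991 / (0.85·0.3991 + 0.2·0.6009) ≈ 0.7384

0.738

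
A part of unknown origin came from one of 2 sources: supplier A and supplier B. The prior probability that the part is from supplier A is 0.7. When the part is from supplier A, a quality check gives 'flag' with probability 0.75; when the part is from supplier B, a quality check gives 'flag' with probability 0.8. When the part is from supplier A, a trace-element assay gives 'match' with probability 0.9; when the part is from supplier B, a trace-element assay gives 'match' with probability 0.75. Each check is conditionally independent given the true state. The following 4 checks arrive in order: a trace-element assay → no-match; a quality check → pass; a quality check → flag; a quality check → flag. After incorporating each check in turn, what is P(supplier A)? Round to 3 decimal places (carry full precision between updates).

0.506

After a trace-element assay='no-match': P(supplier A) = 0.1·0.7000 / (0.1·0.7000 + 0.25·0.3000) ≈ 0.4828
After a quality check='pass': P(supplier A) = 0.25·0.4828 / (0.25·0.4828 + 0.2·0.5172) ≈ 0.5385
After a quality check='flag': P(supplier A) = 0.75·0.5385 / (0.75·0.5385 + 0.8·0.4615) ≈ 0.5224
After a quality check='flag': P(supplier A) = 0.75·0.5224 / (0.75·0.5224 + 0.8·0.4776) ≈ 0.5063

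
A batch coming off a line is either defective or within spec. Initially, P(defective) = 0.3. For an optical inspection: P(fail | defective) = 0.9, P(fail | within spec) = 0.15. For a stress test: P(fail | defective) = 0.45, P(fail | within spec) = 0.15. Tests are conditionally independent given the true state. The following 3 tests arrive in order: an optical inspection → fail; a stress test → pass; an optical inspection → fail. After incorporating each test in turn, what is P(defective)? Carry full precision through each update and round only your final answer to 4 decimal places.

0.9090

After an optical inspection='fail': P(defective) = 0.9·0.3000 / (0.9·0.3000 + 0.15·0.7000) ≈ 0.7200
After a stress test='pass': P(defective) = 0.55·0.7200 / (0.55·0.7200 + 0.85·0.2800) ≈ 0.6246
After an optical inspection='fail': P(defective) = 0.9·0.6246 / (0.9·0.6246 + 0.15·0.3754) ≈ 0.9090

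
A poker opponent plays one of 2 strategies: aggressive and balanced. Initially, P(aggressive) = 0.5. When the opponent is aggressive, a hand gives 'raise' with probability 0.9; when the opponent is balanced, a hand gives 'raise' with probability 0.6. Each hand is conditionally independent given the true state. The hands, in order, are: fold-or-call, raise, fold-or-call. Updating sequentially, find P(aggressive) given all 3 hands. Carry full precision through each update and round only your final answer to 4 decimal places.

After 'fold-or-call': P(aggressive) = 0.1·0.5000 / (0.1·0.5000 + 0.4·0.5000) ≈ 0.2000
After 'raise': P(aggressive) = 0.9·0.2000 / (0.9·0.2000 + 0.6·0.8000) ≈ 0.2727
After 'fold-or-call': P(aggressive) = 0.1·0.2727 / (0.1·0.2727 + 0.4·0.7273) ≈ 0.0857

0.0857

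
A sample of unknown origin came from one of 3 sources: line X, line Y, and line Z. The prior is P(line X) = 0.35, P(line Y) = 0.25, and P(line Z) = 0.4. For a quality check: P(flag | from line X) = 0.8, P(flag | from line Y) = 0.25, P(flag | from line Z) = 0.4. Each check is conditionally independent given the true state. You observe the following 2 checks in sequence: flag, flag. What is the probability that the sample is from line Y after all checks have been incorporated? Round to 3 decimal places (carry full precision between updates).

0.051

After 'flag': normaliser = 0.8·0.3500 + 0.25·0.2500 + 0.4·0.4000; P(line X) ≈ 0.5572, P(line Y) ≈ 0.1244, P(line Z) ≈ 0.3184
After 'flag': normaliser = 0.8·0.5572 + 0.25·0.1244 + 0.4·0.3184; P(line X) ≈ 0.7378, P(line Y) ≈ 0.0515, P(line Z) ≈ 0.2108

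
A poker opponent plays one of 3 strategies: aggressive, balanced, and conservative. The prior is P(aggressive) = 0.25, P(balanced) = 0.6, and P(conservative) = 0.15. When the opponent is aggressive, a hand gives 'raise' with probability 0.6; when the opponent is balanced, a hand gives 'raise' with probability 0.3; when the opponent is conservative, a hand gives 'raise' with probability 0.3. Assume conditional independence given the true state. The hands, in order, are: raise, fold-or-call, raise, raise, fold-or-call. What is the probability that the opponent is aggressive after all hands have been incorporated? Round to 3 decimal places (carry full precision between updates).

0.465

After 'raise': normaliser = 0.6·0.2500 + 0.3·0.6000 + 0.3·0.1500; P(aggressive) ≈ 0.4000, P(balanced) ≈ 0.4800, P(conservative) ≈ 0.1200
After 'fold-or-call': normaliser = 0.4·0.4000 + 0.7·0.4800 + 0.7·0.1200; P(aggressive) ≈ 0.2759, P(balanced) ≈ 0.5793, P(conservative) ≈ 0.1448
After 'raise': normaliser = 0.6·0.2759 + 0.3·0.5793 + 0.3·0.1448; P(aggressive) ≈ 0.4324, P(balanced) ≈ 0.4541, P(conservative) ≈ 0.1135
After 'raise': normaliser = 0.6·0.4324 + 0.3·0.4541 + 0.3·0.1135; P(aggressive) ≈ 0.6038, P(balanced) ≈ 0.3170, P(conservative) ≈ 0.0792
After 'fold-or-call': normaliser = 0.4·0.6038 + 0.7·0.3170 + 0.7·0.0792; P(aggressive) ≈ 0.4655, P(balanced) ≈ 0.4276, P(conservative) ≈ 0.1069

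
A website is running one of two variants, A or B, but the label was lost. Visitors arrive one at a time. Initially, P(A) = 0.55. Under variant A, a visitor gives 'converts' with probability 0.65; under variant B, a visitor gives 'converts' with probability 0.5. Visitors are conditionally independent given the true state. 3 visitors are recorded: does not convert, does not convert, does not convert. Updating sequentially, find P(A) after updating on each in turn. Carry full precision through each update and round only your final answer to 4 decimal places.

Apply Bayes' rule sequentially, carrying P(A) forward.
After 'does not convert': P(A) = 0.35·0.5500 / (0.35·0.5500 + 0.5·0.4500) ≈ 0.4611
After 'does not convert': P(A) = 0.35·0.4611 / (0.35·0.4611 + 0.5·0.5389) ≈ 0.3746
After 'does not convert': P(A) = 0.35·0.3746 / (0.35·0.3746 + 0.5·0.6254) ≈ 0.2954

0.2954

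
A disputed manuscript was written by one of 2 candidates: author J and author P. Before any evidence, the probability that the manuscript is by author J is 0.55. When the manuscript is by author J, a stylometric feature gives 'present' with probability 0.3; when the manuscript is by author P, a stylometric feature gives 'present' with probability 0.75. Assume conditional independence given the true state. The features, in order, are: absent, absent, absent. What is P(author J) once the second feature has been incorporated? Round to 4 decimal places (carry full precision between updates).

After 'absent': P(author J) = 0.7·0.5500 / (0.7·0.5500 + 0.25·0.4500) ≈ 0.7739
After 'absent': P(author J) = 0.7·0.7739 / (0.7·0.7739 + 0.25·0.2261) ≈ 0.9055

0.9055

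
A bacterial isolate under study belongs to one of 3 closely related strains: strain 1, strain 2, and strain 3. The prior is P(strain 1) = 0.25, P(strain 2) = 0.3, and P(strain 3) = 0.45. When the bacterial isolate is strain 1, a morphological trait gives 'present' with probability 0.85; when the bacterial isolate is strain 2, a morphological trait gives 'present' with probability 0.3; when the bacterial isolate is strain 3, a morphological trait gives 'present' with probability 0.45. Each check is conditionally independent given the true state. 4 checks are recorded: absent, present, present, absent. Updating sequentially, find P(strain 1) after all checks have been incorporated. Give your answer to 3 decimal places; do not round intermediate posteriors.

0.091

After 'absent': normaliser = 0.15·0.2500 + 0.7·0.3000 + 0.55·0.4500; P(strain 1) ≈ 0.0758, P(strain 2) ≈ 0.4242, P(strain 3) ≈ 0.5000
After 'present': normaliser = 0.85·0.0758 + 0.3·0.4242 + 0.45·0.5000; P(strain 1) ≈ 0.1545, P(strain 2) ≈ 0.3055, P(strain 3) ≈ 0.5400
After 'present': normaliser = 0.85·0.1545 + 0.3·0.3055 + 0.45·0.5400; P(strain 1) ≈ 0.2819, P(strain 2) ≈ 0.1966, P(strain 3) ≈ 0.5215
After 'absent': normaliser = 0.15·0.2819 + 0.7·0.1966 + 0.55·0.5215; P(strain 1) ≈ 0.0906, P(strain 2) ≈ 0.2949, P(strain 3) ≈ 0.6145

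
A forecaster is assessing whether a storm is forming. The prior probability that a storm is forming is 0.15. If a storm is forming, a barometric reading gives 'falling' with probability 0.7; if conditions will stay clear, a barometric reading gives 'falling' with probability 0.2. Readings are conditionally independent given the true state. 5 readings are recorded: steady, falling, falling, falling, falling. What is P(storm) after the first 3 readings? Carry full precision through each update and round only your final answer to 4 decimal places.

0.4477

Each posterior becomes the prior for the next update.
After 'steady': P(storm) = 0.3·0.1500 / (0.3·0.1500 + 0.8·0.8500) ≈ 0.0621
After 'falling': P(storm) = 0.7·0.0621 / (0.7·0.0621 + 0.2·0.9379) ≈ 0.1881
After 'falling': P(storm) = 0.7·0.1881 / (0.7·0.1881 + 0.2·0.8119) ≈ 0.4477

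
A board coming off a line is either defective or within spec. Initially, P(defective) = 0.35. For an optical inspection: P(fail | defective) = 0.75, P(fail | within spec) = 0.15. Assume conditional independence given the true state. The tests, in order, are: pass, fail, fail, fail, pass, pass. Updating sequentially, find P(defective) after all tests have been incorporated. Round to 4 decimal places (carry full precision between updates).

0.6313

After 'pass': P(defective) = 0.25·0.3500 / (0.25·0.3500 + 0.85·0.6500) ≈ 0.1367
After 'fail': P(defective) = 0.75·0.1367 / (0.75·0.1367 + 0.15·0.8633) ≈ 0.4419
After 'fail': P(defective) = 0.75·0.4419 / (0.75·0.4419 + 0.15·0.5581) ≈ 0.7984
After 'fail': P(defective) = 0.75·0.7984 / (0.75·0.7984 + 0.15·0.2016) ≈ 0.9519
After 'pass': P(defective) = 0.25·0.9519 / (0.25·0.9519 + 0.85·0.0481) ≈ 0.8534
After 'pass': P(defective) = 0.25·0.8534 / (0.25·0.8534 + 0.85·0.1466) ≈ 0.6313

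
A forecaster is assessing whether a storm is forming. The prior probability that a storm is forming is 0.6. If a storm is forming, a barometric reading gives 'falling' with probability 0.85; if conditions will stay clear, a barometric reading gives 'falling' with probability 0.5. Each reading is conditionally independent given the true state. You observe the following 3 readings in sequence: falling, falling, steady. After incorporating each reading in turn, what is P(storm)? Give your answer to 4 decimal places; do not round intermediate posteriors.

0.5653

After 'falling': P(storm) = 0.85·0.6000 / (0.85·0.6000 + 0.5·0.4000) ≈ 0.7183
After 'falling': P(storm) = 0.85·0.7183 / (0.85·0.7183 + 0.5·0.2817) ≈ 0.8126
After 'steady': P(storm) = 0.15·0.8126 / (0.15·0.8126 + 0.5·0.1874) ≈ 0.5653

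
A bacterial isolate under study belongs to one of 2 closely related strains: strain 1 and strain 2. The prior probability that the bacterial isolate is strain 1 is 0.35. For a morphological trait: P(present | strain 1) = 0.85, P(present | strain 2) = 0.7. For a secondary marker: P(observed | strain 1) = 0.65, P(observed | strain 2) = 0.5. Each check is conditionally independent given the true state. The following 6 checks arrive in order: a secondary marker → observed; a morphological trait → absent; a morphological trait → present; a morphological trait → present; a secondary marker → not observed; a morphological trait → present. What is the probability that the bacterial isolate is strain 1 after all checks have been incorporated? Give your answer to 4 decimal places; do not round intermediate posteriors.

Apply Bayes' rule sequentially, carrying P(strain 1) forward.
After a secondary marker='observed': P(strain 1) = 0.65·0.3500 / (0.65·0.3500 + 0.5·0.6500) ≈ 0.4118
After a morphological trait='absent': P(strain 1) = 0.15·0.4118 / (0.15·0.4118 + 0.3·0.5882) ≈ 0.2593
After a morphological trait='present': P(strain 1) = 0.85·0.2593 / (0.85·0.2593 + 0.7·0.7407) ≈ 0.2982
After a morphological trait='present': P(strain 1) = 0.85·0.2982 / (0.85·0.2982 + 0.7·0.7018) ≈ 0.3404
After a secondary marker='not observed': P(strain 1) = 0.35·0.3404 / (0.35·0.3404 + 0.5·0.6596) ≈ 0.2654
After a morphological trait='present': P(strain 1) = 0.85·0.2654 / (0.85·0.2654 + 0.7·0.7346) ≈ 0.3049

0.3049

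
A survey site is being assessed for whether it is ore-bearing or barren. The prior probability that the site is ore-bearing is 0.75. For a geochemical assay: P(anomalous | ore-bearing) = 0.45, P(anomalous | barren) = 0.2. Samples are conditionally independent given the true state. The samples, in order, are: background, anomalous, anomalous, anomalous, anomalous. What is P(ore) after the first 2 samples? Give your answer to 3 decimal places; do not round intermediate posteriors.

After 'background': P(ore) = 0.55·0.7500 / (0.55·0.7500 + 0.8·0.2500) ≈ 0.6735
After 'anomalous': P(ore) = 0.45·0.6735 / (0.45·0.6735 + 0.2·0.3265) ≈ 0.8227

0.823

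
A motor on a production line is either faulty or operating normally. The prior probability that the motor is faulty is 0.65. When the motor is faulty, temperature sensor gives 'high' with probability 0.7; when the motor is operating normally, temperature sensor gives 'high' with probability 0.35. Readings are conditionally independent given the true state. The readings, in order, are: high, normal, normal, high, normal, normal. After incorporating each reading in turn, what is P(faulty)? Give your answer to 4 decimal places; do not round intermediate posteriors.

0.2521

After 'high': P(faulty) = 0.7·0.6500 / (0.7·0.6500 + 0.35·0.3500) ≈ 0.7879
After 'normal': P(faulty) = 0.3·0.7879 / (0.3·0.7879 + 0.65·0.2121) ≈ 0.6316
After 'normal': P(faulty) = 0.3·0.6316 / (0.3·0.6316 + 0.65·0.3684) ≈ 0.4417
After 'high': P(faulty) = 0.7·0.4417 / (0.7·0.4417 + 0.35·0.5583) ≈ 0.6128
After 'normal': P(faulty) = 0.3·0.6128 / (0.3·0.6128 + 0.65·0.3872) ≈ 0.4221
After 'normal': P(faulty) = 0.3·0.4221 / (0.3·0.4221 + 0.65·0.5779) ≈ 0.2521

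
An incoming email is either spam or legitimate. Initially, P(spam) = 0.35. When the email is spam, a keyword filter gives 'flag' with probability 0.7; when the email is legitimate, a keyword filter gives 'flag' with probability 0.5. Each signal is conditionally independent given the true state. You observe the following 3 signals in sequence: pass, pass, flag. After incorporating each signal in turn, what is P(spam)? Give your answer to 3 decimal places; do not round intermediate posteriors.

After 'pass': P(spam) = 0.3·0.3500 / (0.3·0.3500 + 0.5·0.6500) ≈ 0.2442
After 'pass': P(spam) = 0.3·0.2442 / (0.3·0.2442 + 0.5·0.7558) ≈ 0.1624
After 'flag': P(spam) = 0.7·0.1624 / (0.7·0.1624 + 0.5·0.8376) ≈ 0.2135

0.213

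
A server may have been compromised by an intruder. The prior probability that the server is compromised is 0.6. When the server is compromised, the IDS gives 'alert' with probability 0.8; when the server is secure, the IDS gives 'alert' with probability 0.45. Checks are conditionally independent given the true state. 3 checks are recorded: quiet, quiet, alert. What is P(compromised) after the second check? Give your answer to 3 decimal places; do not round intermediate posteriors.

After 'quiet': P(compromised) = 0.2·0.6000 / (0.2·0.6000 + 0.55·0.4000) ≈ 0.3529
After 'quiet': P(compromised) = 0.2·0.3529 / (0.2·0.3529 + 0.55·0.6471) ≈ 0.1655

0.166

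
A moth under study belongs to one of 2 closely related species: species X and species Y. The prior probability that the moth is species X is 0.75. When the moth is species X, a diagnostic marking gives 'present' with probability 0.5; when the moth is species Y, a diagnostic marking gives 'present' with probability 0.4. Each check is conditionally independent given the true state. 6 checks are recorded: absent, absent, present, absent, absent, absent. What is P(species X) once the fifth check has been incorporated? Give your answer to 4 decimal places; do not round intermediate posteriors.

After 'absent': P(species X) = 0.5·0.7500 / (0.5·0.7500 + 0.6·0.2500) ≈ 0.7143
After 'absent': P(species X) = 0.5·0.7143 / (0.5·0.7143 + 0.6·0.2857) ≈ 0.6757
After 'present': P(species X) = 0.5·0.6757 / (0.5·0.6757 + 0.4·0.3243) ≈ 0.7225
After 'absent': P(species X) = 0.5·0.7225 / (0.5·0.7225 + 0.6·0.2775) ≈ 0.6846
After 'absent': P(species X) = 0.5·0.6846 / (0.5·0.6846 + 0.6·0.3154) ≈ 0.6439

0.6439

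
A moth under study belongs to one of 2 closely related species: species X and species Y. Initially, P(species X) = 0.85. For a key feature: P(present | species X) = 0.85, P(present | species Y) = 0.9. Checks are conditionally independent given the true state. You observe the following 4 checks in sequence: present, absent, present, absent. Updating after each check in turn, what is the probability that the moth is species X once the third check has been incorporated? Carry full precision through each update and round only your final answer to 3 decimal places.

0.883

After 'present': P(species X) = 0.85·0.8500 / (0.85·0.8500 + 0.9·0.1500) ≈ 0.8426
After 'absent': P(species X) = 0.15·0.8426 / (0.15·0.8426 + 0.1·0.1574) ≈ 0.8892
After 'present': P(species X) = 0.85·0.8892 / (0.85·0.8892 + 0.9·0.1108) ≈ 0.8835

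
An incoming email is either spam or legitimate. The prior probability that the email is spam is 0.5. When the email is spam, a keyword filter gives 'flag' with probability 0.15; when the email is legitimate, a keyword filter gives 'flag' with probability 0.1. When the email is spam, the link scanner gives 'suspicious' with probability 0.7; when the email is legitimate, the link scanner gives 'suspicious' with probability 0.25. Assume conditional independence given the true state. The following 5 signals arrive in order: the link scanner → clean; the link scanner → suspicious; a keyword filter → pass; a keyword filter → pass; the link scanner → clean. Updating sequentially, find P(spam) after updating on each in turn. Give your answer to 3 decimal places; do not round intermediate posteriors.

After the link scanner='clean': P(spam) = 0.3·0.5000 / (0.3·0.5000 + 0.75·0.5000) ≈ 0.2857
After the link scanner='suspicious': P(spam) = 0.7·0.2857 / (0.7·0.2857 + 0.25·0.7143) ≈ 0.5283
After a keyword filter='pass': P(spam) = 0.85·0.5283 / (0.85·0.5283 + 0.9·0.4717) ≈ 0.5140
After a keyword filter='pass': P(spam) = 0.85·0.5140 / (0.85·0.5140 + 0.9·0.4860) ≈ 0.4998
After the link scanner='clean': P(spam) = 0.3·0.4998 / (0.3·0.4998 + 0.75·0.5002) ≈ 0.2855

0.286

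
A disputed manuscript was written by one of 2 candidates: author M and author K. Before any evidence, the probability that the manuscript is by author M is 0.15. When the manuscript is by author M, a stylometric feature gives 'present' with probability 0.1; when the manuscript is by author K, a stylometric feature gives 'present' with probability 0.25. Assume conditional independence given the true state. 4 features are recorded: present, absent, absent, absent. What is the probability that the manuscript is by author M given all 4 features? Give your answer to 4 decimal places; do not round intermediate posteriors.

0.1087

After 'present': P(author M) = 0.1·0.1500 / (0.1·0.1500 + 0.25·0.8500) ≈ 0.0659
After 'absent': P(author M) = 0.9·0.0659 / (0.9·0.0659 + 0.75·0.9341) ≈ 0.0781
After 'absent': P(author M) = 0.9·0.0781 / (0.9·0.0781 + 0.75·0.9219) ≈ 0.0923
After 'absent': P(author M) = 0.9·0.0923 / (0.9·0.0923 + 0.75·0.9077) ≈ 0.1087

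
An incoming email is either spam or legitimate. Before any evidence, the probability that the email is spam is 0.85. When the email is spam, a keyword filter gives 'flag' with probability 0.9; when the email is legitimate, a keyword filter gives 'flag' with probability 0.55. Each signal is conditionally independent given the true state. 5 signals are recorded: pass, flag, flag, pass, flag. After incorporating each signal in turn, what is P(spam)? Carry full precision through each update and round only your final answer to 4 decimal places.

After 'pass': P(spam) = 0.1·0.8500 / (0.1·0.8500 + 0.45·0.1500) ≈ 0.5574
After 'flag': P(spam) = 0.9·0.5574 / (0.9·0.5574 + 0.55·0.4426) ≈ 0.6733
After 'flag': P(spam) = 0.9·0.6733 / (0.9·0.6733 + 0.55·0.3267) ≈ 0.7713
After 'pass': P(spam) = 0.1·0.7713 / (0.1·0.7713 + 0.45·0.2287) ≈ 0.4283
After 'flag': P(spam) = 0.9·0.4283 / (0.9·0.4283 + 0.55·0.5717) ≈ 0.5508

0.5508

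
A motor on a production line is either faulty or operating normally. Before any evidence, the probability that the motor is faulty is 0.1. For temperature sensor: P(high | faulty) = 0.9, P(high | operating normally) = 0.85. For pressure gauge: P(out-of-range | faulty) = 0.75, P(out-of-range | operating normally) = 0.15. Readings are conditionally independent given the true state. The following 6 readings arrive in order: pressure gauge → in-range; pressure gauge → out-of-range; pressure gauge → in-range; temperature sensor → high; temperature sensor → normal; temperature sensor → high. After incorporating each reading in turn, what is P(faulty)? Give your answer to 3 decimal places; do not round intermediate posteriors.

0.035

Apply Bayes' rule sequentially, carrying P(faulty) forward.
After pressure gauge='in-range': P(faulty) = 0.25·0.1000 / (0.25·0.1000 + 0.85·0.9000) ≈ 0.0316
After pressure gauge='out-of-range': P(faulty) = 0.75·0.0316 / (0.75·0.0316 + 0.15·0.9684) ≈ 0.1404
After pressure gauge='in-range': P(faulty) = 0.25·0.1404 / (0.25·0.1404 + 0.85·0.8596) ≈ 0.0459
After temperature sensor='high': P(faulty) = 0.9·0.0459 / (0.9·0.0459 + 0.85·0.9541) ≈ 0.0484
After temperature sensor='normal': P(faulty) = 0.1·0.0484 / (0.1·0.0484 + 0.15·0.9516) ≈ 0.0328
After temperature sensor='high': P(faulty) = 0.9·0.0328 / (0.9·0.0328 + 0.85·0.9672) ≈ 0.0347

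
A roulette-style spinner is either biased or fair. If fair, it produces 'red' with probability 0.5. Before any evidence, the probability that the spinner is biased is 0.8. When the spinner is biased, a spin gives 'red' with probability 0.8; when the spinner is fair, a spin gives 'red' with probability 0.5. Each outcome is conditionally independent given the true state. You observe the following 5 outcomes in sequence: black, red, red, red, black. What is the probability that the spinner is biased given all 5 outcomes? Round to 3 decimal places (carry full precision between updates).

0.724

After 'black': P(biased) = 0.2·0.8000 / (0.2·0.8000 + 0.5·0.2000) ≈ 0.6154
After 'red': P(biased) = 0.8·0.6154 / (0.8·0.6154 + 0.5·0.3846) ≈ 0.7191
After 'red': P(biased) = 0.8·0.7191 / (0.8·0.7191 + 0.5·0.2809) ≈ 0.8038
After 'red': P(biased) = 0.8·0.8038 / (0.8·0.8038 + 0.5·0.1962) ≈ 0.8676
After 'black': P(biased) = 0.2·0.8676 / (0.2·0.8676 + 0.5·0.1324) ≈ 0.7239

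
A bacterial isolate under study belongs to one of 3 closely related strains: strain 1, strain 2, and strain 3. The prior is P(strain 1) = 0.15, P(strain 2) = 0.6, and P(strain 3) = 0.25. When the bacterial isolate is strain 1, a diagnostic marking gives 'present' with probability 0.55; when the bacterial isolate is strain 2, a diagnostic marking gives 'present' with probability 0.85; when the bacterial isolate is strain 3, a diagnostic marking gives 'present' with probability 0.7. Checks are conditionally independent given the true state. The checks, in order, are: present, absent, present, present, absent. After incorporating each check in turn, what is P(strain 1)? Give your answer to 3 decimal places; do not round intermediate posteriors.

0.240

Each posterior becomes the prior for the next update.
After 'present': normaliser = 0.55·0.1500 + 0.85·0.6000 + 0.7·0.2500; P(strain 1) ≈ 0.1075, P(strain 2) ≈ 0.6645, P(strain 3) ≈ 0.2280
After 'absent': normaliser = 0.45·0.1075 + 0.15·0.6645 + 0.3·0.2280; P(strain 1) ≈ 0.2235, P(strain 2) ≈ 0.4605, P(strain 3) ≈ 0.3160
After 'present': normaliser = 0.55·0.2235 + 0.85·0.4605 + 0.7·0.3160; P(strain 1) ≈ 0.1671, P(strain 2) ≈ 0.5321, P(strain 3) ≈ 0.3008
After 'present': normaliser = 0.55·0.1671 + 0.85·0.5321 + 0.7·0.3008; P(strain 1) ≈ 0.1218, P(strain 2) ≈ 0.5993, P(strain 3) ≈ 0.2789
After 'absent': normaliser = 0.45·0.1218 + 0.15·0.5993 + 0.3·0.2789; P(strain 1) ≈ 0.2399, P(strain 2) ≈ 0.3936, P(strain 3) ≈ 0.3664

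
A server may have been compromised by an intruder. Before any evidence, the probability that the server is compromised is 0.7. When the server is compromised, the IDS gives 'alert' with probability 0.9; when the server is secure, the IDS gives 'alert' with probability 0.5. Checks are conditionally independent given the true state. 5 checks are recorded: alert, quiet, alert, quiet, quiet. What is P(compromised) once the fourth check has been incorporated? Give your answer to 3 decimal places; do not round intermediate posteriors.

0.232

After 'alert': P(compromised) = 0.9·0.7000 / (0.9·0.7000 + 0.5·0.3000) ≈ 0.8077
After 'quiet': P(compromised) = 0.1·0.8077 / (0.1·0.8077 + 0.5·0.1923) ≈ 0.4565
After 'alert': P(compromised) = 0.9·0.4565 / (0.9·0.4565 + 0.5·0.5435) ≈ 0.6019
After 'quiet': P(compromised) = 0.1·0.6019 / (0.1·0.6019 + 0.5·0.3981) ≈ 0.2322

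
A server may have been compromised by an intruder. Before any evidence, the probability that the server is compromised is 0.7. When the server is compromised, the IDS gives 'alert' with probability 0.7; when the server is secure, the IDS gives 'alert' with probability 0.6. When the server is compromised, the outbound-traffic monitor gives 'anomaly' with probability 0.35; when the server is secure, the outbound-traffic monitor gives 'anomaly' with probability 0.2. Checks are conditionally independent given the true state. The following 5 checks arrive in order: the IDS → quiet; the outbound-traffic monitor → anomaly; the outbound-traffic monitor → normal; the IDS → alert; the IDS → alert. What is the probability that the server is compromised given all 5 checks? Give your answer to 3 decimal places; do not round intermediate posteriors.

After the IDS='quiet': P(compromised) = 0.3·0.7000 / (0.3·0.7000 + 0.4·0.3000) ≈ 0.6364
After the outbound-traffic monitor='anomaly': P(compromised) = 0.35·0.6364 / (0.35·0.6364 + 0.2·0.3636) ≈ 0.7538
After the outbound-traffic monitor='normal': P(compromised) = 0.65·0.7538 / (0.65·0.7538 + 0.8·0.2462) ≈ 0.7133
After the IDS='alert': P(compromised) = 0.7·0.7133 / (0.7·0.7133 + 0.6·0.2867) ≈ 0.7438
After the IDS='alert': P(compromised) = 0.7·0.7438 / (0.7·0.7438 + 0.6·0.2562) ≈ 0.7720

0.772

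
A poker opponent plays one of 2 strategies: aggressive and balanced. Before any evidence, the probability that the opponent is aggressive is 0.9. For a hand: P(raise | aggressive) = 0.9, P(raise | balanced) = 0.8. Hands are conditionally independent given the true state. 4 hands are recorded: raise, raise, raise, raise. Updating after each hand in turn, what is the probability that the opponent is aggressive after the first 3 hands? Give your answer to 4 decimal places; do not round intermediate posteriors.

0.9276

Each posterior becomes the prior for the next update.
After 'raise': P(aggressive) = 0.9·0.9000 / (0.9·0.9000 + 0.8·0.1000) ≈ 0.9101
After 'raise': P(aggressive) = 0.9·0.9101 / (0.9·0.9101 + 0.8·0.0899) ≈ 0.9193
After 'raise': P(aggressive) = 0.9·0.9193 / (0.9·0.9193 + 0.8·0.0807) ≈ 0.9276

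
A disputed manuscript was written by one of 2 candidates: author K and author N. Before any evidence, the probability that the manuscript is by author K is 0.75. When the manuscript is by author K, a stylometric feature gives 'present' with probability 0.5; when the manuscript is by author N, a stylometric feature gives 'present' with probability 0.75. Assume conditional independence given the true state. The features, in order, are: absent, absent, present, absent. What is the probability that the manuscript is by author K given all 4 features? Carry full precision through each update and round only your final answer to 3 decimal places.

0.941

After 'absent': P(author K) = 0.5·0.7500 / (0.5·0.7500 + 0.25·0.2500) ≈ 0.8571
After 'absent': P(author K) = 0.5·0.8571 / (0.5·0.8571 + 0.25·0.1429) ≈ 0.9231
After 'present': P(author K) = 0.5·0.9231 / (0.5·0.9231 + 0.75·0.0769) ≈ 0.8889
After 'absent': P(author K) = 0.5·0.8889 / (0.5·0.8889 + 0.25·0.1111) ≈ 0.9412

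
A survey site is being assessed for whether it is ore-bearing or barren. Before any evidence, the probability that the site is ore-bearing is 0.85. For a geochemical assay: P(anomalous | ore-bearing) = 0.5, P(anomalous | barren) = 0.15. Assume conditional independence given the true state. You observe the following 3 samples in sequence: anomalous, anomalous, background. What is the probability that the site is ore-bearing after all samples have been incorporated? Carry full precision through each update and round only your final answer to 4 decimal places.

After 'anomalous': P(ore) = 0.5·0.8500 / (0.5·0.8500 + 0.15·0.1500) ≈ 0.9497
After 'anomalous': P(ore) = 0.5·0.9497 / (0.5·0.9497 + 0.15·0.0503) ≈ 0.9844
After 'background': P(ore) = 0.5·0.9844 / (0.5·0.9844 + 0.85·0.0156) ≈ 0.9737

0.9737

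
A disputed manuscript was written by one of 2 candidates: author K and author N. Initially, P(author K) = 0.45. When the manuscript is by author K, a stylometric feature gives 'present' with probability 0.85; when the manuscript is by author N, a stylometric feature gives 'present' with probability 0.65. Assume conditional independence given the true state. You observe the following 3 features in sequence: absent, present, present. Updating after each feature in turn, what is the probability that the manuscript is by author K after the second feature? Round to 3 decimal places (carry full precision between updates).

0.314

Apply Bayes' rule sequentially, carrying P(author K) forward.
After 'absent': P(author K) = 0.15·0.4500 / (0.15·0.4500 + 0.35·0.5500) ≈ 0.2596
After 'present': P(author K) = 0.85·0.2596 / (0.85·0.2596 + 0.65·0.7404) ≈ 0.3144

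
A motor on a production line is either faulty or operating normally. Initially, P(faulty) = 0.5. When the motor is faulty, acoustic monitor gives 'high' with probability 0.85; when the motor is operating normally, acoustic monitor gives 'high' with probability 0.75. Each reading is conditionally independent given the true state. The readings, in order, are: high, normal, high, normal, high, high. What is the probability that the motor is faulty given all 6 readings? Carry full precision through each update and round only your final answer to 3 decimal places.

0.373

After 'high': P(faulty) = 0.85·0.5000 / (0.85·0.5000 + 0.75·0.5000) ≈ 0.5312
After 'normal': P(faulty) = 0.15·0.5312 / (0.15·0.5312 + 0.25·0.4688) ≈ 0.4048
After 'high': P(faulty) = 0.85·0.4048 / (0.85·0.4048 + 0.75·0.5952) ≈ 0.4352
After 'normal': P(faulty) = 0.15·0.4352 / (0.15·0.4352 + 0.25·0.5648) ≈ 0.3162
After 'high': P(faulty) = 0.85·0.3162 / (0.85·0.3162 + 0.75·0.6838) ≈ 0.3439
After 'high': P(faulty) = 0.85·0.3439 / (0.85·0.3439 + 0.75·0.6561) ≈ 0.3726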